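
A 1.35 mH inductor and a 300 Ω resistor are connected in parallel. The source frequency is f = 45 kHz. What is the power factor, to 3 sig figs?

ω = 2πf = 282700 rad/s
X_L = ωL = 382 Ω
Parallel: admittances add. Y = 1/R + 1/(jωL)
Y = (0.00333 − j0.00262) S
|Y| = 0.00424 S → |Z| = 1/|Y| = 236 Ω, ∠Z = −∠Y = 38.2°
cos φ = cos(38.2°) = 0.786

0.786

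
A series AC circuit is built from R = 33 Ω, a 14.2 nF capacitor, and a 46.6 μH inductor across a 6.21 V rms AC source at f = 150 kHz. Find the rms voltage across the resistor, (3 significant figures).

4.54 V

ω = 2πf = 942500 rad/s
X_L = ωL = 43.9 Ω
X_C = 1/(ωC) = 74.7 Ω
Net reactance X = X_L − X_C = -30.8 Ω
Z = 33.0 − j30.8 Ω
|Z| = √(33.0² + 30.8²) = 45.1 Ω
I = V/|Z| = 138 mA
V_R = I·|Z_R| = 0.138 × 33.0 = 4.54 V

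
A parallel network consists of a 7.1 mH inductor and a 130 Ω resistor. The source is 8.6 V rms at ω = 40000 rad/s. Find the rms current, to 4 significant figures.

72.76 mA

X_L = ωL = 284.0 Ω
Parallel: admittances add. Y = 1/R + 1/(jωL)
Y = (0.007692 − j0.003521) S
|Y| = 0.008460 S → |Z| = 1/|Y| = 118.2 Ω, ∠Z = −∠Y = 24.60°
I = V/|Z| = 8.6/118.2 = 72.76 mA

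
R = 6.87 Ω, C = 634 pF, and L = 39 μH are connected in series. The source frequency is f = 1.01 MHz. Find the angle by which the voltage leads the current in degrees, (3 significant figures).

ω = 2πf = 6.346e+06 rad/s
X_L = ωL = 247 Ω
X_C = 1/(ωC) = 249 Ω
Net reactance X = X_L − X_C = -1.05 Ω
Z = 6.87 − j1.05 Ω
|Z| = √(6.87² + 1.05²) = 6.95 Ω
∠Z = arctan(-1.05/6.87) = -8.71°

-8.71°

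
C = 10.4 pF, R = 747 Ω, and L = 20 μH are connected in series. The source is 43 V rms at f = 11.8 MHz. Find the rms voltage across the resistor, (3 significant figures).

ω = 2πf = 7.414e+07 rad/s
X_L = ωL = 1480 Ω
X_C = 1/(ωC) = 1300 Ω
Net reactance X = X_L − X_C = 186 Ω
Z = 747 + j186 Ω
|Z| = √(747² + 186²) = 770 Ω
I = V/|Z| = 55.9 mA
V_R = I·|Z_R| = 0.0559 × 747 = 41.7 V

41.7 V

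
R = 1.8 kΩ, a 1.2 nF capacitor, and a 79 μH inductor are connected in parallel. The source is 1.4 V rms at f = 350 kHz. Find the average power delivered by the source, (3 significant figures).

ω = 2πf = 2.199e+06 rad/s
X_L = ωL = 174 Ω
X_C = 1/(ωC) = 379 Ω
Parallel: admittances add. Y = 1/R + 1/(jωL) + jωC
Y = (0.000556 − j0.00312) S
|Y| = 0.00317 S → |Z| = 1/|Y| = 316 Ω, ∠Z = −∠Y = 79.9°
I = V/|Z| = 4.43 mA
P = VI cos φ = 1.4 × 0.00443 × cos(79.9°) = 1.09 mW

1.09 mW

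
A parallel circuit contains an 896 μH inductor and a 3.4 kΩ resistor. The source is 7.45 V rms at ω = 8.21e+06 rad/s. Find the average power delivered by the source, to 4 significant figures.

16.32 mW

X_L = ωL = 7356 Ω
Parallel: admittances add. Y = 1/R + 1/(jωL)
Y = (0.0002941 − j0.0001359) S
|Y| = 0.0003240 S → |Z| = 1/|Y| = 3086 Ω, ∠Z = −∠Y = 24.81°
I = V/|Z| = 2.414 mA
P = VI cos φ = 7.45 × 0.002414 × cos(24.81°) = 16.32 mW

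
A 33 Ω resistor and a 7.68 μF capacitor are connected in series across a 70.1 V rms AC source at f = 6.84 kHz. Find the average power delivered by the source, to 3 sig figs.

ω = 2πf = 42980 rad/s
X_C = 1/(ωC) = 3.03 Ω
Z = 33.0 − j3.03 Ω
|Z| = √(33.0² + 3.03²) = 33.1 Ω
∠Z = arctan(-3.03/33.0) = -5.25°
I = V/|Z| = 2.12 A
P = VI cos φ = 70.1 × 2.12 × cos(-5.25°) = 148 W

148 W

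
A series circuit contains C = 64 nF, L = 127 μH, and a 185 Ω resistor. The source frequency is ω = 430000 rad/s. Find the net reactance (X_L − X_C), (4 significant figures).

X_L = ωL = 54.61 Ω
X_C = 1/(ωC) = 36.34 Ω
X = 54.61 − 36.34 = 18.27 Ω

18.27 Ω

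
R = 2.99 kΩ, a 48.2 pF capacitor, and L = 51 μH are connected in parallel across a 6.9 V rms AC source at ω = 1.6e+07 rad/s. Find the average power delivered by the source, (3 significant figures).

X_L = ωL = 816 Ω
X_C = 1/(ωC) = 1300 Ω
Parallel: admittances add. Y = 1/R + 1/(jωL) + jωC
Y = (0.000334 − j0.000454) S
|Y| = 0.000564 S → |Z| = 1/|Y| = 1770 Ω, ∠Z = −∠Y = 53.6°
I = V/|Z| = 3.89 mA
P = VI cos φ = 6.9 × 0.00389 × cos(53.6°) = 15.9 mW

15.9 mW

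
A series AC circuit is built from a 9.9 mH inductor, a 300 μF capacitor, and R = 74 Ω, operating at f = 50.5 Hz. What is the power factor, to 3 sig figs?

0.995

ω = 2πf = 317.3 rad/s
X_L = ωL = 3.14 Ω
X_C = 1/(ωC) = 10.5 Ω
Net reactance X = X_L − X_C = -7.36 Ω
Z = 74.0 − j7.36 Ω
|Z| = √(74.0² + 7.36²) = 74.4 Ω
∠Z = arctan(-7.36/74.0) = -5.68°
cos φ = cos(-5.68°) = 0.995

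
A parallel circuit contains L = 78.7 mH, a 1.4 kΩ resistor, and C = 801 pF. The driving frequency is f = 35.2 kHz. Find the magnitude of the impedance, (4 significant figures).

ω = 2πf = 221200 rad/s
X_L = ωL = 17410 Ω
X_C = 1/(ωC) = 5645 Ω
Parallel: admittances add. Y = 1/R + 1/(jωL) + jωC
Y = (0.0007143 + j0.0001197) S
|Y| = 0.0007242 S → |Z| = 1/|Y| = 1381 Ω, ∠Z = −∠Y = -9.514°

1381 Ω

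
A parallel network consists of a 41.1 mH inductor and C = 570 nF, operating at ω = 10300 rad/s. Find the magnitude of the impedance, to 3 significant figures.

X_L = ωL = 423 Ω
X_C = 1/(ωC) = 170 Ω
Parallel: admittances add. Y = 1/(jωL) + jωC
Y = (0 + j0.00351) S
|Y| = 0.00351 S → |Z| = 1/|Y| = 285 Ω, ∠Z = −∠Y = -90.0°

285 Ω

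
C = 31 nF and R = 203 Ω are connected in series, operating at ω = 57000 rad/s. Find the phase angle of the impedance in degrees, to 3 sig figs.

X_C = 1/(ωC) = 566 Ω
Z = 203 − j566 Ω
|Z| = √(203² + 566²) = 601 Ω
∠Z = arctan(-566/203) = -70.3°

-70.3°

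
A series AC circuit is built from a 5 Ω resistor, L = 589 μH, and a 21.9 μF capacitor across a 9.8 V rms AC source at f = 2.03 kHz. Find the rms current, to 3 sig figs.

1.54 A

ω = 2πf = 12750 rad/s
X_L = ωL = 7.51 Ω
X_C = 1/(ωC) = 3.58 Ω
Net reactance X = X_L − X_C = 3.93 Ω
Z = 5.00 + j3.93 Ω
|Z| = √(5.00² + 3.93²) = 6.36 Ω
I = V/|Z| = 9.8/6.36 = 1.54 A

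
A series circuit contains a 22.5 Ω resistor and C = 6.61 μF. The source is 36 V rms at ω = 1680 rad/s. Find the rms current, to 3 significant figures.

388 mA

X_C = 1/(ωC) = 90.1 Ω
Z = 22.5 − j90.1 Ω
|Z| = √(22.5² + 90.1²) = 92.8 Ω
I = V/|Z| = 36/92.8 = 388 mA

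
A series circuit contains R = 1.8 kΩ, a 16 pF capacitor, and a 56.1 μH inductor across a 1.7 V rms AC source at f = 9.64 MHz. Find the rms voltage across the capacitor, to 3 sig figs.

ω = 2πf = 6.057e+07 rad/s
X_L = ωL = 3400 Ω
X_C = 1/(ωC) = 1030 Ω
Net reactance X = X_L − X_C = 2370 Ω
Z = 1800 + j2370 Ω
|Z| = √(1800² + 2370²) = 2970 Ω
I = V/|Z| = 572 μA
V_C = I·|Z_C| = 0.000572 × 1030 = 0.590 V

0.590 V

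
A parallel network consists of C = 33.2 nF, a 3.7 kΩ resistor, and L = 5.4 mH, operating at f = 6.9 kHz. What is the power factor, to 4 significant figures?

ω = 2πf = 43350 rad/s
X_L = ωL = 234.1 Ω
X_C = 1/(ωC) = 694.8 Ω
Parallel: admittances add. Y = 1/R + 1/(jωL) + jωC
Y = (0.0002703 − j0.002832) S
|Y| = 0.002845 S → |Z| = 1/|Y| = 351.5 Ω, ∠Z = −∠Y = 84.55°
cos φ = cos(84.55°) = 0.09500

0.09500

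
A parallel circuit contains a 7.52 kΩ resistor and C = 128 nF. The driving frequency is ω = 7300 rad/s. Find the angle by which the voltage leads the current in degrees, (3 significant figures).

-81.9°

X_C = 1/(ωC) = 1070 Ω
Parallel: admittances add. Y = 1/R + jωC
Y = (0.000133 + j0.000934) S
|Y| = 0.000944 S → |Z| = 1/|Y| = 1060 Ω, ∠Z = −∠Y = -81.9°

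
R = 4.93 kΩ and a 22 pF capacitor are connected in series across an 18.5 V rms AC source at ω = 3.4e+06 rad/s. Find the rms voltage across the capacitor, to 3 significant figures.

17.4 V

X_C = 1/(ωC) = 13400 Ω
Z = 4930 − j13400 Ω
|Z| = √(4930² + 13400²) = 14200 Ω
I = V/|Z| = 1.30 mA
V_C = I·|Z_C| = 0.00130 × 13400 = 17.4 V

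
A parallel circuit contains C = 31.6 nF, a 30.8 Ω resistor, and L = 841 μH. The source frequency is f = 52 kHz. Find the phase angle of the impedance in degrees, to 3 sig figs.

ω = 2πf = 326700 rad/s
X_L = ωL = 275 Ω
X_C = 1/(ωC) = 96.9 Ω
Parallel: admittances add. Y = 1/R + 1/(jωL) + jωC
Y = (0.0325 + j0.00669) S
|Y| = 0.0331 S → |Z| = 1/|Y| = 30.2 Ω, ∠Z = −∠Y = -11.6°

-11.6°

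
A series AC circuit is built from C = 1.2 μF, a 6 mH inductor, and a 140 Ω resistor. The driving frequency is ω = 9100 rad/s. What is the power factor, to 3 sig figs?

X_L = ωL = 54.6 Ω
X_C = 1/(ωC) = 91.6 Ω
Net reactance X = X_L − X_C = -37.0 Ω
Z = 140 − j37.0 Ω
|Z| = √(140² + 37.0²) = 145 Ω
∠Z = arctan(-37.0/140) = -14.8°
cos φ = cos(-14.8°) = 0.967

0.967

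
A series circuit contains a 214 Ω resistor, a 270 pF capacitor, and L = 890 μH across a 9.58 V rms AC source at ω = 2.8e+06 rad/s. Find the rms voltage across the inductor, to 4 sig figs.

X_L = ωL = 2492 Ω
X_C = 1/(ωC) = 1323 Ω
Net reactance X = X_L − X_C = 1169 Ω
Z = 214.0 + j1169 Ω
|Z| = √(214.0² + 1169²) = 1189 Ω
I = V/|Z| = 8.059 mA
V_L = I·|Z_L| = 0.008059 × 2492 = 20.08 V

20.08 V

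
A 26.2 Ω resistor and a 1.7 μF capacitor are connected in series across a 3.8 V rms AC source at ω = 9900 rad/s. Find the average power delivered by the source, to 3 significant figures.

89.7 mW

X_C = 1/(ωC) = 59.4 Ω
Z = 26.2 − j59.4 Ω
|Z| = √(26.2² + 59.4²) = 64.9 Ω
∠Z = arctan(-59.4/26.2) = -66.2°
I = V/|Z| = 58.5 mA
P = VI cos φ = 3.8 × 0.0585 × cos(-66.2°) = 89.7 mW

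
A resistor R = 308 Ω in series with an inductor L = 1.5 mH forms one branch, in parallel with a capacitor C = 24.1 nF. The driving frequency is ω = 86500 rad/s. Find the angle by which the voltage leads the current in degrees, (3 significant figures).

-18.5°

X_L = ωL = 130 Ω
X_C = 1/(ωC) = 480 Ω
Branch 1 (R+jX_L): Z₁ = 308 + j130 Ω, |Z₁| = 334 Ω
Branch 2 (−jX_C): Z₂ = −j480 Ω
Parallel: Z = Z₁Z₂/(Z₁+Z₂), |Z| = 344 Ω, ∠Z = -18.5°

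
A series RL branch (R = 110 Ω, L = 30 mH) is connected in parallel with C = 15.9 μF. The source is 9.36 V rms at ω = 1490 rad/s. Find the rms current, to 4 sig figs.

205.5 mA

X_L = ωL = 44.70 Ω
X_C = 1/(ωC) = 42.21 Ω
Branch 1 (R+jX_L): Z₁ = 110.0 + j44.70 Ω, |Z₁| = 118.7 Ω
Branch 2 (−jX_C): Z₂ = −j42.21 Ω
Parallel: Z = Z₁Z₂/(Z₁+Z₂), |Z| = 45.55 Ω, ∠Z = -69.18°
I = V/|Z| = 9.36/45.55 = 205.5 mA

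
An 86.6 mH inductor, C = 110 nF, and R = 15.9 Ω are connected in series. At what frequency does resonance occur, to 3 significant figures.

1.63 kHz

ω₀ = 1/√(LC) = 1/√(0.0866 × 1.1e-07) = 10250 rad/s
f₀ = ω₀/(2π) = 1.63 kHz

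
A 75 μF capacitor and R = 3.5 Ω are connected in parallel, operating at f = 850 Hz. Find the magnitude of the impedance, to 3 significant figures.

2.03 Ω

ω = 2πf = 5341 rad/s
X_C = 1/(ωC) = 2.50 Ω
Parallel: admittances add. Y = 1/R + jωC
Y = (0.286 + j0.401) S
|Y| = 0.492 S → |Z| = 1/|Y| = 2.03 Ω, ∠Z = −∠Y = -54.5°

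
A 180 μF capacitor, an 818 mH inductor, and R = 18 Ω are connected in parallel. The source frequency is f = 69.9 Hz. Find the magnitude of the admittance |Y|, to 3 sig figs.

94.4 mS

ω = 2πf = 439.2 rad/s
X_L = ωL = 359 Ω
X_C = 1/(ωC) = 12.6 Ω
Parallel: admittances add. Y = 1/R + 1/(jωL) + jωC
Y = (0.0556 + j0.0763) S
|Y| = 0.0944 S → |Z| = 1/|Y| = 10.6 Ω, ∠Z = −∠Y = -53.9°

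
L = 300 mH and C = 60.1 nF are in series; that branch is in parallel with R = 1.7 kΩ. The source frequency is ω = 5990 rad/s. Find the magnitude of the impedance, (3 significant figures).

X_L = ωL = 1800 Ω
X_C = 1/(ωC) = 2780 Ω
Branch 1: Z₁ = R = 1700 Ω
Branch 2 (series LC): Z₂ = j(X_L − X_C) = −j981 Ω
Parallel: Z = Z₁Z₂/(Z₁+Z₂), |Z| = 850 Ω, ∠Z = -60.0°

850 Ω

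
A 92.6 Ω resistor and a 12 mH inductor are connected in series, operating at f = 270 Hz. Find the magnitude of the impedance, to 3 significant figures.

ω = 2πf = 1696 rad/s
X_L = ωL = 20.4 Ω
Z = 92.6 + j20.4 Ω
|Z| = √(92.6² + 20.4²) = 94.8 Ω

94.8 Ω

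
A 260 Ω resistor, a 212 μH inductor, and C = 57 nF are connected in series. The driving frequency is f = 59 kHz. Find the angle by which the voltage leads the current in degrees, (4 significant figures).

6.857°

ω = 2πf = 370700 rad/s
X_L = ωL = 78.59 Ω
X_C = 1/(ωC) = 47.33 Ω
Net reactance X = X_L − X_C = 31.26 Ω
Z = 260.0 + j31.26 Ω
|Z| = √(260.0² + 31.26²) = 261.9 Ω
∠Z = arctan(31.26/260.0) = 6.857°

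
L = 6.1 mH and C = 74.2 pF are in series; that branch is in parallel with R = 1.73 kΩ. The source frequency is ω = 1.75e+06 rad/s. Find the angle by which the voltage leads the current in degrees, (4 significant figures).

30.19°

X_L = ωL = 10680 Ω
X_C = 1/(ωC) = 7701 Ω
Branch 1: Z₁ = R = 1730 Ω
Branch 2 (series LC): Z₂ = j(X_L − X_C) = j2974 Ω
Parallel: Z = Z₁Z₂/(Z₁+Z₂), |Z| = 1495 Ω, ∠Z = 30.19°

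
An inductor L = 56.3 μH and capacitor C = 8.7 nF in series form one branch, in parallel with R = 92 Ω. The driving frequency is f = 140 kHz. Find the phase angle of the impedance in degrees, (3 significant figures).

ω = 2πf = 879600 rad/s
X_L = ωL = 49.5 Ω
X_C = 1/(ωC) = 131 Ω
Branch 1: Z₁ = R = 92.0 Ω
Branch 2 (series LC): Z₂ = j(X_L − X_C) = −j81.1 Ω
Parallel: Z = Z₁Z₂/(Z₁+Z₂), |Z| = 60.9 Ω, ∠Z = -48.6°

-48.6°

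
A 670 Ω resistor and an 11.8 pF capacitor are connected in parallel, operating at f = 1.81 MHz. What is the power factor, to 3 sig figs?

0.996

ω = 2πf = 1.137e+07 rad/s
X_C = 1/(ωC) = 7450 Ω
Parallel: admittances add. Y = 1/R + jωC
Y = (0.00149 + j0.000134) S
|Y| = 0.00150 S → |Z| = 1/|Y| = 667 Ω, ∠Z = −∠Y = -5.14°
cos φ = cos(-5.14°) = 0.996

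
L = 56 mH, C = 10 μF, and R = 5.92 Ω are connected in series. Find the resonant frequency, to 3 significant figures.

213 Hz

ω₀ = 1/√(LC) = 1/√(0.056 × 1e-05) = 1336 rad/s
f₀ = ω₀/(2π) = 213 Hz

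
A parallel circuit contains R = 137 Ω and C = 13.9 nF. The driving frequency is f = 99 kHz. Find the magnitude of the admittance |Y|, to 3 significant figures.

ω = 2πf = 622000 rad/s
X_C = 1/(ωC) = 116 Ω
Parallel: admittances add. Y = 1/R + jωC
Y = (0.00730 + j0.00865) S
|Y| = 0.0113 S → |Z| = 1/|Y| = 88.4 Ω, ∠Z = −∠Y = -49.8°

11.3 mS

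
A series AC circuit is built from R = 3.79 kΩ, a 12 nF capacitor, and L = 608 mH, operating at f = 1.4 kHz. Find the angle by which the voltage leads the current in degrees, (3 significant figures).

-47.4°

ω = 2πf = 8796 rad/s
X_L = ωL = 5350 Ω
X_C = 1/(ωC) = 9470 Ω
Net reactance X = X_L − X_C = -4130 Ω
Z = 3790 − j4130 Ω
|Z| = √(3790² + 4130²) = 5600 Ω
∠Z = arctan(-4130/3790) = -47.4°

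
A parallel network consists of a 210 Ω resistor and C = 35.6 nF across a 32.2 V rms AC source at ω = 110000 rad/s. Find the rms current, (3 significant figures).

X_C = 1/(ωC) = 255 Ω
Parallel: admittances add. Y = 1/R + jωC
Y = (0.00476 + j0.00392) S
|Y| = 0.00617 S → |Z| = 1/|Y| = 162 Ω, ∠Z = −∠Y = -39.4°
I = V/|Z| = 32.2/162 = 199 mA

199 mA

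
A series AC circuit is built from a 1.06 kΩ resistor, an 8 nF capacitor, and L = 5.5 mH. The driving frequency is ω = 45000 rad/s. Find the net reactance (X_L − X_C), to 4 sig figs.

-2530 Ω

X_L = ωL = 247.5 Ω
X_C = 1/(ωC) = 2778 Ω
X = 247.5 − 2778 = -2530 Ω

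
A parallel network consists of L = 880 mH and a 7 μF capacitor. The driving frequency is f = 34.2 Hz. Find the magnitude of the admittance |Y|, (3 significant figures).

ω = 2πf = 214.9 rad/s
X_L = ωL = 189 Ω
X_C = 1/(ωC) = 665 Ω
Parallel: admittances add. Y = 1/(jωL) + jωC
Y = (0 − j0.00378) S
|Y| = 0.00378 S → |Z| = 1/|Y| = 264 Ω, ∠Z = −∠Y = 90.0°

3.78 mS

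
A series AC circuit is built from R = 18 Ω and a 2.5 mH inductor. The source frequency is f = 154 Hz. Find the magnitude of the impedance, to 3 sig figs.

18.2 Ω

ω = 2πf = 967.6 rad/s
X_L = ωL = 2.42 Ω
Z = 18.0 + j2.42 Ω
|Z| = √(18.0² + 2.42²) = 18.2 Ω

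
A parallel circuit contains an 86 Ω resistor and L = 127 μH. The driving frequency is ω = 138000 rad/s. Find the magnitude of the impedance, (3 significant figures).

X_L = ωL = 17.5 Ω
Parallel: admittances add. Y = 1/R + 1/(jωL)
Y = (0.0116 − j0.0571) S
|Y| = 0.0582 S → |Z| = 1/|Y| = 17.2 Ω, ∠Z = −∠Y = 78.5°

17.2 Ω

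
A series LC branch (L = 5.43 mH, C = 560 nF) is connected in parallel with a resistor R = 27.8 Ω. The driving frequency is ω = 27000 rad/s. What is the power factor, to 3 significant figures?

0.945

X_L = ωL = 147 Ω
X_C = 1/(ωC) = 66.1 Ω
Branch 1: Z₁ = R = 27.8 Ω
Branch 2 (series LC): Z₂ = j(X_L − X_C) = j80.5 Ω
Parallel: Z = Z₁Z₂/(Z₁+Z₂), |Z| = 26.3 Ω, ∠Z = 19.1°
cos φ = cos(19.1°) = 0.945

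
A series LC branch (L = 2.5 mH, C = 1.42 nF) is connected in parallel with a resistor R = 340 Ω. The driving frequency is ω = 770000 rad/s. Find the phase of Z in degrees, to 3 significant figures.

X_L = ωL = 1920 Ω
X_C = 1/(ωC) = 915 Ω
Branch 1: Z₁ = R = 340 Ω
Branch 2 (series LC): Z₂ = j(X_L − X_C) = j1010 Ω
Parallel: Z = Z₁Z₂/(Z₁+Z₂), |Z| = 322 Ω, ∠Z = 18.6°

18.6°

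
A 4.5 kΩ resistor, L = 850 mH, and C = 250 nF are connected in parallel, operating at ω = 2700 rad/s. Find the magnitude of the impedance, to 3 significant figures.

X_L = ωL = 2300 Ω
X_C = 1/(ωC) = 1480 Ω
Parallel: admittances add. Y = 1/R + 1/(jωL) + jωC
Y = (0.000222 + j0.000239) S
|Y| = 0.000327 S → |Z| = 1/|Y| = 3060 Ω, ∠Z = −∠Y = -47.1°

3060 Ω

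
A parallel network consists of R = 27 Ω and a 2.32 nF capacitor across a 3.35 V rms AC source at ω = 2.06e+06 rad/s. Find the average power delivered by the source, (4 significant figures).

X_C = 1/(ωC) = 209.2 Ω
Parallel: admittances add. Y = 1/R + jωC
Y = (0.03704 + j0.004779) S
|Y| = 0.03734 S → |Z| = 1/|Y| = 26.78 Ω, ∠Z = −∠Y = -7.353°
I = V/|Z| = 125.1 mA
P = VI cos φ = 3.35 × 0.1251 × cos(-7.353°) = 415.6 mW

415.6 mW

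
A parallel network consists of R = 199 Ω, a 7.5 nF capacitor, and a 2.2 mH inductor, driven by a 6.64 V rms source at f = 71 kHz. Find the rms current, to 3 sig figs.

36.8 mA

ω = 2πf = 446100 rad/s
X_L = ωL = 981 Ω
X_C = 1/(ωC) = 299 Ω
Parallel: admittances add. Y = 1/R + 1/(jωL) + jωC
Y = (0.00503 + j0.00233) S
|Y| = 0.00554 S → |Z| = 1/|Y| = 181 Ω, ∠Z = −∠Y = -24.8°
I = V/|Z| = 6.64/181 = 36.8 mA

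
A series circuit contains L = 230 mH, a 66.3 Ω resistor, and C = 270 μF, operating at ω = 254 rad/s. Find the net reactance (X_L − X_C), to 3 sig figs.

X_L = ωL = 58.4 Ω
X_C = 1/(ωC) = 14.6 Ω
X = 58.4 − 14.6 = 43.8 Ω

43.8 Ω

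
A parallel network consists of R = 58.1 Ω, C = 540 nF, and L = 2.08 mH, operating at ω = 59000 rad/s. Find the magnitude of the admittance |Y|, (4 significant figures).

X_L = ωL = 122.7 Ω
X_C = 1/(ωC) = 31.39 Ω
Parallel: admittances add. Y = 1/R + 1/(jωL) + jωC
Y = (0.01721 + j0.02371) S
|Y| = 0.02930 S → |Z| = 1/|Y| = 34.13 Ω, ∠Z = −∠Y = -54.02°

29.30 mS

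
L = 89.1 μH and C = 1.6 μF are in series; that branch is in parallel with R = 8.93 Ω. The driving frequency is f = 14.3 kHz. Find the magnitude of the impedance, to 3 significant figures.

ω = 2πf = 89850 rad/s
X_L = ωL = 8.01 Ω
X_C = 1/(ωC) = 6.96 Ω
Branch 1: Z₁ = R = 8.93 Ω
Branch 2 (series LC): Z₂ = j(X_L − X_C) = j1.05 Ω
Parallel: Z = Z₁Z₂/(Z₁+Z₂), |Z| = 1.04 Ω, ∠Z = 83.3°

1.04 Ω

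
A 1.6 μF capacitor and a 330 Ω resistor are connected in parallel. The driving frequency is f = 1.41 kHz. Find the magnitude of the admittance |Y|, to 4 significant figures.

14.50 mS

ω = 2πf = 8859 rad/s
X_C = 1/(ωC) = 70.55 Ω
Parallel: admittances add. Y = 1/R + jωC
Y = (0.003030 + j0.01417) S
|Y| = 0.01450 S → |Z| = 1/|Y| = 68.99 Ω, ∠Z = −∠Y = -77.93°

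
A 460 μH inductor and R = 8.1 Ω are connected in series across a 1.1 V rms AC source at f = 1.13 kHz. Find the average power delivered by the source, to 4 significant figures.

ω = 2πf = 7100 rad/s
X_L = ωL = 3.266 Ω
Z = 8.100 + j3.266 Ω
|Z| = √(8.100² + 3.266²) = 8.734 Ω
∠Z = arctan(3.266/8.100) = 21.96°
I = V/|Z| = 125.9 mA
P = VI cos φ = 1.1 × 0.1259 × cos(21.96°) = 128.5 mW

128.5 mW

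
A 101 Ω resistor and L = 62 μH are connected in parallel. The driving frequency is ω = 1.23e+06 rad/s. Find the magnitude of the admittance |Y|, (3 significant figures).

X_L = ωL = 76.3 Ω
Parallel: admittances add. Y = 1/R + 1/(jωL)
Y = (0.00990 − j0.0131) S
|Y| = 0.0164 S → |Z| = 1/|Y| = 60.9 Ω, ∠Z = −∠Y = 52.9°

16.4 mS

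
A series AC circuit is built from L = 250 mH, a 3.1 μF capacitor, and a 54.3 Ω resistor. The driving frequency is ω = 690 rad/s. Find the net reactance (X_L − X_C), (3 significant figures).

-295 Ω

X_L = ωL = 172 Ω
X_C = 1/(ωC) = 468 Ω
X = 172 − 468 = -295 Ω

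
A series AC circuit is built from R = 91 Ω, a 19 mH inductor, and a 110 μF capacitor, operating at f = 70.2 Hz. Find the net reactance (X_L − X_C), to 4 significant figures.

ω = 2πf = 441.1 rad/s
X_L = ωL = 8.381 Ω
X_C = 1/(ωC) = 20.61 Ω
X = 8.381 − 20.61 = -12.23 Ω

-12.23 Ω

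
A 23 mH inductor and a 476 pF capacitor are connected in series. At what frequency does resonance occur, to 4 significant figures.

ω₀ = 1/√(LC) = 1/√(0.023 × 4.76e-10) = 302200 rad/s
f₀ = ω₀/(2π) = 48.10 kHz

48.10 kHz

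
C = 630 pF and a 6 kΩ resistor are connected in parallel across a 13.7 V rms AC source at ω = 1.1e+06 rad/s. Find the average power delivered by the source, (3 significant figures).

X_C = 1/(ωC) = 1440 Ω
Parallel: admittances add. Y = 1/R + jωC
Y = (0.000167 + j0.000693) S
|Y| = 0.000713 S → |Z| = 1/|Y| = 1400 Ω, ∠Z = −∠Y = -76.5°
I = V/|Z| = 9.76 mA
P = VI cos φ = 13.7 × 0.00976 × cos(-76.5°) = 31.3 mW

31.3 mW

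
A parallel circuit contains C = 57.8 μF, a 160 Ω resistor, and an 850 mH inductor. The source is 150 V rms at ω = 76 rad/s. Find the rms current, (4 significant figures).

1.909 A

X_L = ωL = 64.60 Ω
X_C = 1/(ωC) = 227.6 Ω
Parallel: admittances add. Y = 1/R + 1/(jωL) + jωC
Y = (0.006250 − j0.01109) S
|Y| = 0.01273 S → |Z| = 1/|Y| = 78.57 Ω, ∠Z = −∠Y = 60.59°
I = V/|Z| = 150/78.57 = 1.909 A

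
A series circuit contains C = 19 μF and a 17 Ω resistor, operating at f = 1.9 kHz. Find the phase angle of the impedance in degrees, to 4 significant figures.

ω = 2πf = 11940 rad/s
X_C = 1/(ωC) = 4.409 Ω
Z = 17.00 − j4.409 Ω
|Z| = √(17.00² + 4.409²) = 17.56 Ω
∠Z = arctan(-4.409/17.00) = -14.54°

-14.54°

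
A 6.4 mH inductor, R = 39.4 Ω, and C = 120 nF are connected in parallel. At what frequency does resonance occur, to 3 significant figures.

ω₀ = 1/√(LC) = 1/√(0.0064 × 1.2e-07) = 36080 rad/s
f₀ = ω₀/(2π) = 5.74 kHz

5.74 kHz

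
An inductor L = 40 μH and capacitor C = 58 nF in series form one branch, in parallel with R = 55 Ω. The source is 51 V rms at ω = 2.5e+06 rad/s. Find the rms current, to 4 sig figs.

X_L = ωL = 100.0 Ω
X_C = 1/(ωC) = 6.897 Ω
Branch 1: Z₁ = R = 55.00 Ω
Branch 2 (series LC): Z₂ = j(X_L − X_C) = j93.10 Ω
Parallel: Z = Z₁Z₂/(Z₁+Z₂), |Z| = 47.35 Ω, ∠Z = 30.57°
I = V/|Z| = 51/47.35 = 1.077 A

1.077 A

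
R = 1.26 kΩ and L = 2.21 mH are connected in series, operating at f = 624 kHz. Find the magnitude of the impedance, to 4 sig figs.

ω = 2πf = 3.921e+06 rad/s
X_L = ωL = 8665 Ω
Z = 1260 + j8665 Ω
|Z| = √(1260² + 8665²) = 8756 Ω

8756 Ω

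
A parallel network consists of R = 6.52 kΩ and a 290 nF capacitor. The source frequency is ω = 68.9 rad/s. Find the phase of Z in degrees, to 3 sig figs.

-7.42°

X_C = 1/(ωC) = 50000 Ω
Parallel: admittances add. Y = 1/R + jωC
Y = (0.000153 + j2e-05) S
|Y| = 0.000155 S → |Z| = 1/|Y| = 6470 Ω, ∠Z = −∠Y = -7.42°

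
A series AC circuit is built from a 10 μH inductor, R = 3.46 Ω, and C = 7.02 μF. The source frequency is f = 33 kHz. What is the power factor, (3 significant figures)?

ω = 2πf = 207300 rad/s
X_L = ωL = 2.07 Ω
X_C = 1/(ωC) = 0.687 Ω
Net reactance X = X_L − X_C = 1.39 Ω
Z = 3.46 + j1.39 Ω
|Z| = √(3.46² + 1.39²) = 3.73 Ω
∠Z = arctan(1.39/3.46) = 21.8°
cos φ = cos(21.8°) = 0.928

0.928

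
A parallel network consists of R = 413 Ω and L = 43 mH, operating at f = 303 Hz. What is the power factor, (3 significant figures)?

ω = 2πf = 1904 rad/s
X_L = ωL = 81.9 Ω
Parallel: admittances add. Y = 1/R + 1/(jωL)
Y = (0.00242 − j0.0122) S
|Y| = 0.0125 S → |Z| = 1/|Y| = 80.3 Ω, ∠Z = −∠Y = 78.8°
cos φ = cos(78.8°) = 0.194

0.194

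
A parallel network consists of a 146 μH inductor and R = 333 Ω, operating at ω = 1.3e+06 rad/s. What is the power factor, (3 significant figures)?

0.495

X_L = ωL = 190 Ω
Parallel: admittances add. Y = 1/R + 1/(jωL)
Y = (0.00300 − j0.00527) S
|Y| = 0.00606 S → |Z| = 1/|Y| = 165 Ω, ∠Z = −∠Y = 60.3°
cos φ = cos(60.3°) = 0.495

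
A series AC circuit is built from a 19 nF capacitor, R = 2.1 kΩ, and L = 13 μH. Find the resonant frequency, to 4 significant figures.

ω₀ = 1/√(LC) = 1/√(1.3e-05 × 1.9e-08) = 2.012e+06 rad/s
f₀ = ω₀/(2π) = 320.2 kHz

320.2 kHz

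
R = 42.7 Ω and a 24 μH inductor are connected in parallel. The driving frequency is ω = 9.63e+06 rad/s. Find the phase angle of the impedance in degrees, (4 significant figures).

10.47°

X_L = ωL = 231.1 Ω
Parallel: admittances add. Y = 1/R + 1/(jωL)
Y = (0.02342 − j0.004327) S
|Y| = 0.02382 S → |Z| = 1/|Y| = 41.99 Ω, ∠Z = −∠Y = 10.47°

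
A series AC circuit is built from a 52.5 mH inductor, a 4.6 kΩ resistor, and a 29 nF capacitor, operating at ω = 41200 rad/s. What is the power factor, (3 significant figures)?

0.961

X_L = ωL = 2160 Ω
X_C = 1/(ωC) = 837 Ω
Net reactance X = X_L − X_C = 1330 Ω
Z = 4600 + j1330 Ω
|Z| = √(4600² + 1330²) = 4790 Ω
∠Z = arctan(1330/4600) = 16.1°
cos φ = cos(16.1°) = 0.961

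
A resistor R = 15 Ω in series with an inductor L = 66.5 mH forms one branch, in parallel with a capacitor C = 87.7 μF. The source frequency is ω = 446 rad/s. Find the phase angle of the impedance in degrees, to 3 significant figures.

-42.1°

X_L = ωL = 29.7 Ω
X_C = 1/(ωC) = 25.6 Ω
Branch 1 (R+jX_L): Z₁ = 15.0 + j29.7 Ω, |Z₁| = 33.2 Ω
Branch 2 (−jX_C): Z₂ = −j25.6 Ω
Parallel: Z = Z₁Z₂/(Z₁+Z₂), |Z| = 54.7 Ω, ∠Z = -42.1°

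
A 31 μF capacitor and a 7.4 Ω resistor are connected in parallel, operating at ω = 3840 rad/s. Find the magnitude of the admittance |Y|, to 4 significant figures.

180.1 mS

X_C = 1/(ωC) = 8.401 Ω
Parallel: admittances add. Y = 1/R + jωC
Y = (0.1351 + j0.1190) S
|Y| = 0.1801 S → |Z| = 1/|Y| = 5.553 Ω, ∠Z = −∠Y = -41.38°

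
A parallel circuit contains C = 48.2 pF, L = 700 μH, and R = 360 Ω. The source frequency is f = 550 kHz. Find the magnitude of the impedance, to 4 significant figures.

358.6 Ω

ω = 2πf = 3.456e+06 rad/s
X_L = ωL = 2419 Ω
X_C = 1/(ωC) = 6004 Ω
Parallel: admittances add. Y = 1/R + 1/(jωL) + jωC
Y = (0.002778 − j0.0002468) S
|Y| = 0.002789 S → |Z| = 1/|Y| = 358.6 Ω, ∠Z = −∠Y = 5.078°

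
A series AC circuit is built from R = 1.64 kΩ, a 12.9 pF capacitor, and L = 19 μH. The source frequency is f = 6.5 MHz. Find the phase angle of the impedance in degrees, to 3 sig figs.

-34.4°

ω = 2πf = 4.084e+07 rad/s
X_L = ωL = 776 Ω
X_C = 1/(ωC) = 1900 Ω
Net reactance X = X_L − X_C = -1120 Ω
Z = 1640 − j1120 Ω
|Z| = √(1640² + 1120²) = 1990 Ω
∠Z = arctan(-1120/1640) = -34.4°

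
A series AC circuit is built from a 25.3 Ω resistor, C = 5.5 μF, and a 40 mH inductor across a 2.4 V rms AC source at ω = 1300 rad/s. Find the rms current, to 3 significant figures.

X_L = ωL = 52.0 Ω
X_C = 1/(ωC) = 140 Ω
Net reactance X = X_L − X_C = -87.9 Ω
Z = 25.3 − j87.9 Ω
|Z| = √(25.3² + 87.9²) = 91.4 Ω
I = V/|Z| = 2.4/91.4 = 26.2 mA

26.2 mA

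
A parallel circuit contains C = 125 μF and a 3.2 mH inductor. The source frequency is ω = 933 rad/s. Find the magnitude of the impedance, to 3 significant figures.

4.58 Ω

X_L = ωL = 2.99 Ω
X_C = 1/(ωC) = 8.57 Ω
Parallel: admittances add. Y = 1/(jωL) + jωC
Y = (0 − j0.218) S
|Y| = 0.218 S → |Z| = 1/|Y| = 4.58 Ω, ∠Z = −∠Y = 90.0°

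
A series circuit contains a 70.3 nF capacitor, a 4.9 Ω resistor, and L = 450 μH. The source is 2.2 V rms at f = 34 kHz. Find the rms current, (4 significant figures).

ω = 2πf = 213600 rad/s
X_L = ωL = 96.13 Ω
X_C = 1/(ωC) = 66.59 Ω
Net reactance X = X_L − X_C = 29.55 Ω
Z = 4.900 + j29.55 Ω
|Z| = √(4.900² + 29.55²) = 29.95 Ω
I = V/|Z| = 2.2/29.95 = 73.46 mA

73.46 mA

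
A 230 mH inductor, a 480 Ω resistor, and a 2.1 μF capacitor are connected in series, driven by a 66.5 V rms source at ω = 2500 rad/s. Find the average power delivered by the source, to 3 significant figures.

5.61 W

X_L = ωL = 575 Ω
X_C = 1/(ωC) = 190 Ω
Net reactance X = X_L − X_C = 385 Ω
Z = 480 + j385 Ω
|Z| = √(480² + 385²) = 615 Ω
∠Z = arctan(385/480) = 38.7°
I = V/|Z| = 108 mA
P = VI cos φ = 66.5 × 0.108 × cos(38.7°) = 5.61 W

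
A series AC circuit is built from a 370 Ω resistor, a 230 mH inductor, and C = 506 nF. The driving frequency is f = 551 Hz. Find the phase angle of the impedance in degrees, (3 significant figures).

31.4°

ω = 2πf = 3462 rad/s
X_L = ωL = 796 Ω
X_C = 1/(ωC) = 571 Ω
Net reactance X = X_L − X_C = 225 Ω
Z = 370 + j225 Ω
|Z| = √(370² + 225²) = 433 Ω
∠Z = arctan(225/370) = 31.4°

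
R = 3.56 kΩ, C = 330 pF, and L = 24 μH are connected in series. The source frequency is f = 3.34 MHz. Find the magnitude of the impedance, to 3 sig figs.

ω = 2πf = 2.099e+07 rad/s
X_L = ωL = 504 Ω
X_C = 1/(ωC) = 144 Ω
Net reactance X = X_L − X_C = 359 Ω
Z = 3560 + j359 Ω
|Z| = √(3560² + 359²) = 3580 Ω

3580 Ω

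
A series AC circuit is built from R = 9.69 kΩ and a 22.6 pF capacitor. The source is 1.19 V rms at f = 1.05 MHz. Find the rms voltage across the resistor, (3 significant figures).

ω = 2πf = 6.597e+06 rad/s
X_C = 1/(ωC) = 6710 Ω
Z = 9690 − j6710 Ω
|Z| = √(9690² + 6710²) = 11800 Ω
I = V/|Z| = 101 μA
V_R = I·|Z_R| = 0.000101 × 9690 = 0.978 V

0.978 V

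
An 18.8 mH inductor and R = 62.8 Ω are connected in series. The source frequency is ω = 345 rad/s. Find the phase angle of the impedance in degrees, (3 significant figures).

5.90°

X_L = ωL = 6.49 Ω
Z = 62.8 + j6.49 Ω
|Z| = √(62.8² + 6.49²) = 63.1 Ω
∠Z = arctan(6.49/62.8) = 5.90°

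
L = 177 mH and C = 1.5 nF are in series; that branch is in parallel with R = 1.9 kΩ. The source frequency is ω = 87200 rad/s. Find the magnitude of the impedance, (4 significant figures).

1846 Ω

X_L = ωL = 15430 Ω
X_C = 1/(ωC) = 7645 Ω
Branch 1: Z₁ = R = 1900 Ω
Branch 2 (series LC): Z₂ = j(X_L − X_C) = j7789 Ω
Parallel: Z = Z₁Z₂/(Z₁+Z₂), |Z| = 1846 Ω, ∠Z = 13.71°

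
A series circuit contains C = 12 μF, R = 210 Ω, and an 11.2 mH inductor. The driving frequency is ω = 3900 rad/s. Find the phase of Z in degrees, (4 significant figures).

X_L = ωL = 43.68 Ω
X_C = 1/(ωC) = 21.37 Ω
Net reactance X = X_L − X_C = 22.31 Ω
Z = 210.0 + j22.31 Ω
|Z| = √(210.0² + 22.31²) = 211.2 Ω
∠Z = arctan(22.31/210.0) = 6.065°

6.065°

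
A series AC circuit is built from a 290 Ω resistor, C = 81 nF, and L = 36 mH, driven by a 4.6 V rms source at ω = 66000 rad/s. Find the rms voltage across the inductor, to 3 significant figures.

X_L = ωL = 2380 Ω
X_C = 1/(ωC) = 187 Ω
Net reactance X = X_L − X_C = 2190 Ω
Z = 290 + j2190 Ω
|Z| = √(290² + 2190²) = 2210 Ω
I = V/|Z| = 2.08 mA
V_L = I·|Z_L| = 0.00208 × 2380 = 4.95 V

4.95 V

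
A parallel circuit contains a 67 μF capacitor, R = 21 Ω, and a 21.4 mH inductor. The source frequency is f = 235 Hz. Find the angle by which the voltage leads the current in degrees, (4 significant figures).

ω = 2πf = 1477 rad/s
X_L = ωL = 31.60 Ω
X_C = 1/(ωC) = 10.11 Ω
Parallel: admittances add. Y = 1/R + 1/(jωL) + jωC
Y = (0.04762 + j0.06728) S
|Y| = 0.08243 S → |Z| = 1/|Y| = 12.13 Ω, ∠Z = −∠Y = -54.71°

-54.71°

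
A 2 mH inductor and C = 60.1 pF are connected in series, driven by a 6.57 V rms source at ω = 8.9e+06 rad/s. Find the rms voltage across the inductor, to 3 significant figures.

7.34 V

X_L = ωL = 17800 Ω
X_C = 1/(ωC) = 1870 Ω
Net reactance X = X_L − X_C = 15900 Ω
Z = j15900 Ω
|Z| = √(0² + 15900²) = 15900 Ω
I = V/|Z| = 412 μA
V_L = I·|Z_L| = 0.000412 × 17800 = 7.34 V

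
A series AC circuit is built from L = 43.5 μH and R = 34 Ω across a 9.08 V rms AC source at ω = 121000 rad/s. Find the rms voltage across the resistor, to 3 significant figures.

8.97 V

X_L = ωL = 5.26 Ω
Z = 34.0 + j5.26 Ω
|Z| = √(34.0² + 5.26²) = 34.4 Ω
I = V/|Z| = 264 mA
V_R = I·|Z_R| = 0.264 × 34.0 = 8.97 V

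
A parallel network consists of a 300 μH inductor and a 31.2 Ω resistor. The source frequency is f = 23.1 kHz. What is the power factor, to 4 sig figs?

ω = 2πf = 145100 rad/s
X_L = ωL = 43.54 Ω
Parallel: admittances add. Y = 1/R + 1/(jωL)
Y = (0.03205 − j0.02297) S
|Y| = 0.03943 S → |Z| = 1/|Y| = 25.36 Ω, ∠Z = −∠Y = 35.62°
cos φ = cos(35.62°) = 0.8129

0.8129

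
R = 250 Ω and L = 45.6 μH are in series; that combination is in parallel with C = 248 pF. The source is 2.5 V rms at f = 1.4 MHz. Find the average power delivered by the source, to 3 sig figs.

ω = 2πf = 8.796e+06 rad/s
X_L = ωL = 401 Ω
X_C = 1/(ωC) = 458 Ω
Branch 1 (R+jX_L): Z₁ = 250 + j401 Ω, |Z₁| = 473 Ω
Branch 2 (−jX_C): Z₂ = −j458 Ω
Parallel: Z = Z₁Z₂/(Z₁+Z₂), |Z| = 845 Ω, ∠Z = -19.0°
I = V/|Z| = 2.96 mA
P = VI cos φ = 2.5 × 0.00296 × cos(-19.0°) = 6.99 mW

6.99 mW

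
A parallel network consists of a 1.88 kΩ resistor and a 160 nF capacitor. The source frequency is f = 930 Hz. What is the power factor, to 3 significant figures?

ω = 2πf = 5843 rad/s
X_C = 1/(ωC) = 1070 Ω
Parallel: admittances add. Y = 1/R + jωC
Y = (0.000532 + j0.000935) S
|Y| = 0.00108 S → |Z| = 1/|Y| = 930 Ω, ∠Z = −∠Y = -60.4°
cos φ = cos(-60.4°) = 0.495

0.495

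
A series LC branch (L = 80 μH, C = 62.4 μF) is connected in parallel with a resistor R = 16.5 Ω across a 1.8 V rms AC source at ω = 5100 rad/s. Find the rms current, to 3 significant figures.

667 mA

X_L = ωL = 0.408 Ω
X_C = 1/(ωC) = 3.14 Ω
Branch 1: Z₁ = R = 16.5 Ω
Branch 2 (series LC): Z₂ = j(X_L − X_C) = −j2.73 Ω
Parallel: Z = Z₁Z₂/(Z₁+Z₂), |Z| = 2.70 Ω, ∠Z = -80.6°
I = V/|Z| = 1.8/2.70 = 667 mA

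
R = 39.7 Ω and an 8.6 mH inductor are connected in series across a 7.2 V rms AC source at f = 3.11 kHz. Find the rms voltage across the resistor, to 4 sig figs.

ω = 2πf = 19540 rad/s
X_L = ωL = 168.1 Ω
Z = 39.70 + j168.1 Ω
|Z| = √(39.70² + 168.1²) = 172.7 Ω
I = V/|Z| = 41.70 mA
V_R = I·|Z_R| = 0.04170 × 39.70 = 1.655 V

1.655 V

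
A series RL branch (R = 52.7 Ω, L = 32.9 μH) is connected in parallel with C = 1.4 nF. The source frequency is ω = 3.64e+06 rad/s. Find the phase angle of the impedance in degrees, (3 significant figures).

X_L = ωL = 120 Ω
X_C = 1/(ωC) = 196 Ω
Branch 1 (R+jX_L): Z₁ = 52.7 + j120 Ω, |Z₁| = 131 Ω
Branch 2 (−jX_C): Z₂ = −j196 Ω
Parallel: Z = Z₁Z₂/(Z₁+Z₂), |Z| = 276 Ω, ∠Z = 31.7°

31.7°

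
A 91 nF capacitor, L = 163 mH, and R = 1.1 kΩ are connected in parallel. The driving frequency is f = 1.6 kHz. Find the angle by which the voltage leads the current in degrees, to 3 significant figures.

ω = 2πf = 10050 rad/s
X_L = ωL = 1640 Ω
X_C = 1/(ωC) = 1090 Ω
Parallel: admittances add. Y = 1/R + 1/(jωL) + jωC
Y = (0.000909 + j0.000305) S
|Y| = 0.000959 S → |Z| = 1/|Y| = 1040 Ω, ∠Z = −∠Y = -18.5°

-18.5°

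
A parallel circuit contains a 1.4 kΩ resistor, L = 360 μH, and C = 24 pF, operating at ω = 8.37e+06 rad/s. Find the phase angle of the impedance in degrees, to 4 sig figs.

X_L = ωL = 3013 Ω
X_C = 1/(ωC) = 4978 Ω
Parallel: admittances add. Y = 1/R + 1/(jωL) + jωC
Y = (0.0007143 − j0.0001310) S
|Y| = 0.0007262 S → |Z| = 1/|Y| = 1377 Ω, ∠Z = −∠Y = 10.39°

10.39°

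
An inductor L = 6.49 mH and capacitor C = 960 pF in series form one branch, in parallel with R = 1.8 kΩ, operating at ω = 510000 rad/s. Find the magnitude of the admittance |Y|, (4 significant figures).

965.0 μS

X_L = ωL = 3310 Ω
X_C = 1/(ωC) = 2042 Ω
Branch 1: Z₁ = R = 1800 Ω
Branch 2 (series LC): Z₂ = j(X_L − X_C) = j1267 Ω
Parallel: Z = Z₁Z₂/(Z₁+Z₂), |Z| = 1036 Ω, ∠Z = 54.85°
|Y| = 1/|Z| = 965.0 μS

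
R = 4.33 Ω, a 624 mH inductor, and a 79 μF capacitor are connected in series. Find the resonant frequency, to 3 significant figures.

22.7 Hz

ω₀ = 1/√(LC) = 1/√(0.624 × 7.9e-05) = 142.4 rad/s
f₀ = ω₀/(2π) = 22.7 Hz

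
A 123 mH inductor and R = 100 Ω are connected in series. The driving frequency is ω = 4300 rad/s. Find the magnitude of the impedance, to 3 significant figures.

538 Ω

X_L = ωL = 529 Ω
Z = 100 + j529 Ω
|Z| = √(100² + 529²) = 538 Ω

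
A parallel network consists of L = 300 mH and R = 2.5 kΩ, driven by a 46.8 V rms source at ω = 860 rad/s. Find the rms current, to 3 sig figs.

182 mA

X_L = ωL = 258 Ω
Parallel: admittances add. Y = 1/R + 1/(jωL)
Y = (0.000400 − j0.00388) S
|Y| = 0.00390 S → |Z| = 1/|Y| = 257 Ω, ∠Z = −∠Y = 84.1°
I = V/|Z| = 46.8/257 = 182 mA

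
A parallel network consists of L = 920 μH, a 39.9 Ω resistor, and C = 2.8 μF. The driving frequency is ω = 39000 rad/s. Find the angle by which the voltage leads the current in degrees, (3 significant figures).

-72.9°

X_L = ωL = 35.9 Ω
X_C = 1/(ωC) = 9.16 Ω
Parallel: admittances add. Y = 1/R + 1/(jωL) + jωC
Y = (0.0251 + j0.0813) S
|Y| = 0.0851 S → |Z| = 1/|Y| = 11.8 Ω, ∠Z = −∠Y = -72.9°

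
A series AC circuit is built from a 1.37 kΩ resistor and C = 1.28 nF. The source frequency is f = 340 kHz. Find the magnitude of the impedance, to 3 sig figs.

1420 Ω

ω = 2πf = 2.136e+06 rad/s
X_C = 1/(ωC) = 366 Ω
Z = 1370 − j366 Ω
|Z| = √(1370² + 366²) = 1420 Ω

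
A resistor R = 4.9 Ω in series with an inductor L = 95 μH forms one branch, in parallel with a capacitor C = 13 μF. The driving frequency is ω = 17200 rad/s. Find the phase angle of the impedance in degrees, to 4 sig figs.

X_L = ωL = 1.634 Ω
X_C = 1/(ωC) = 4.472 Ω
Branch 1 (R+jX_L): Z₁ = 4.900 + j1.634 Ω, |Z₁| = 5.165 Ω
Branch 2 (−jX_C): Z₂ = −j4.472 Ω
Parallel: Z = Z₁Z₂/(Z₁+Z₂), |Z| = 4.079 Ω, ∠Z = -41.48°

-41.48°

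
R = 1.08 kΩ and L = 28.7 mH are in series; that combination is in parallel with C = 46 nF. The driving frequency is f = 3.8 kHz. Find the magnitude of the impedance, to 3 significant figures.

ω = 2πf = 23880 rad/s
X_L = ωL = 685 Ω
X_C = 1/(ωC) = 910 Ω
Branch 1 (R+jX_L): Z₁ = 1080 + j685 Ω, |Z₁| = 1280 Ω
Branch 2 (−jX_C): Z₂ = −j910 Ω
Parallel: Z = Z₁Z₂/(Z₁+Z₂), |Z| = 1060 Ω, ∠Z = -45.8°

1060 Ω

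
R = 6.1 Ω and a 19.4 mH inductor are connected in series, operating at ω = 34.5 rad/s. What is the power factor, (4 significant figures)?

0.9940

X_L = ωL = 0.6693 Ω
Z = 6.100 + j0.6693 Ω
|Z| = √(6.100² + 0.6693²) = 6.137 Ω
∠Z = arctan(0.6693/6.100) = 6.262°
cos φ = cos(6.262°) = 0.9940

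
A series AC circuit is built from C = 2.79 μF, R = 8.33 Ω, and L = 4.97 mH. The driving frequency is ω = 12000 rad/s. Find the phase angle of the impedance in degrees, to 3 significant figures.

X_L = ωL = 59.6 Ω
X_C = 1/(ωC) = 29.9 Ω
Net reactance X = X_L − X_C = 29.8 Ω
Z = 8.33 + j29.8 Ω
|Z| = √(8.33² + 29.8²) = 30.9 Ω
∠Z = arctan(29.8/8.33) = 74.4°

74.4°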